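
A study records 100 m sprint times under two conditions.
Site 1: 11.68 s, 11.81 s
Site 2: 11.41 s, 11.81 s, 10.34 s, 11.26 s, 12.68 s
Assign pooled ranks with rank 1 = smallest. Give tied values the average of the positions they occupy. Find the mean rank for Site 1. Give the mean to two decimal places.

Sorted (ascending): 10.34, 11.26, 11.41, 11.68, 11.81, 11.81, 12.68
The 2 values of 11.81 occupy positions 5–6 → average rank (5+6)/2 = 5.5.
Site 1 values → pooled ranks: 11.68→4, 11.81→5.5
Mean rank = (4 + 5.5) / 2 = 4.75

4.75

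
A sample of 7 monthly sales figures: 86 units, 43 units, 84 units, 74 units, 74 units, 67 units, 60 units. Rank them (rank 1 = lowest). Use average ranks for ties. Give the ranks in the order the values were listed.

7, 1, 6, 4.5, 4.5, 3, 2

Sorted (ascending): 43, 60, 67, 74, 74, 84, 86
The 2 values of 74 occupy positions 4–5 → average rank (4+5)/2 = 4.5.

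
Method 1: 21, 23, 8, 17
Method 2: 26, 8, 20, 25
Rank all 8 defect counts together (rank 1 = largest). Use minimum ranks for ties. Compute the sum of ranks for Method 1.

20

Sorted (descending): 26, 25, 23, 21, 20, 17, 8, 8
The 2 values of 8 occupy positions 7–8 → each gets rank 7.
Method 1 values → pooled ranks: 21→4, 23→3, 8→7, 17→6
Rank sum = 4 + 3 + 7 + 6 = 20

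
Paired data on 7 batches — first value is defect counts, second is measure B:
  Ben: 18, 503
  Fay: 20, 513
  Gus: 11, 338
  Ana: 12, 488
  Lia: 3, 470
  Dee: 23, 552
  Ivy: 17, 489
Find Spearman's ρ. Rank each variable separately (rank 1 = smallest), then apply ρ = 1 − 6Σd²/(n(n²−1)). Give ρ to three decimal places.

0.964

Ranks of variable 1: 5, 6, 2, 3, 1, 7, 4
Ranks of variable 2: 5, 6, 1, 3, 2, 7, 4
d = r₁ − r₂: 0, 0, 1, 0, -1, 0, 0
d²: 0, 0, 1, 0, 1, 0, 0; Σd² = 2
ρ = 1 − 6·2/(7·48) = 1 − 12/336 = 0.964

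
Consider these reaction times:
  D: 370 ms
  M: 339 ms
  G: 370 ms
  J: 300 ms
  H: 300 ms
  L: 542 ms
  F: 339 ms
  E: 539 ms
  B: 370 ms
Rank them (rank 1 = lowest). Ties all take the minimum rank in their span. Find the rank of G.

Sorted (ascending): 300, 300, 339, 339, 370, 370, 370, 539, 542
The 2 values of 300 occupy positions 1–2 → each gets rank 1.
The 2 values of 339 occupy positions 3–4 → each gets rank 3.
The 3 values of 370 occupy positions 5–7 → each gets rank 5.
G has value 370 ms → rank 5.

5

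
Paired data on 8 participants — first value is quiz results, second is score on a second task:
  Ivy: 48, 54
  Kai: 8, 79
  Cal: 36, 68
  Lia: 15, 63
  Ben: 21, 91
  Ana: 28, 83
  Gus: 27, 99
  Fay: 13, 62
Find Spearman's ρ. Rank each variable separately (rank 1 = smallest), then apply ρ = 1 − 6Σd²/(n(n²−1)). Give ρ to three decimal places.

Ranks of variable 1: 8, 1, 7, 3, 4, 6, 5, 2
Ranks of variable 2: 1, 5, 4, 3, 7, 6, 8, 2
d = r₁ − r₂: 7, -4, 3, 0, -3, 0, -3, 0
d²: 49, 16, 9, 0, 9, 0, 9, 0; Σd² = 92
ρ = 1 − 6·92/(8·63) = 1 − 552/504 = -0.095

-0.095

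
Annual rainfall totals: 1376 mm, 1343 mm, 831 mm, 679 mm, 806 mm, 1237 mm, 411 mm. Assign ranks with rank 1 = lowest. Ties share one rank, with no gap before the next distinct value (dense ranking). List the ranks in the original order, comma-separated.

Sorted (ascending): 411, 679, 806, 831, 1237, 1343, 1376
No ties — each value takes its position as its rank.

7, 6, 4, 2, 3, 5, 1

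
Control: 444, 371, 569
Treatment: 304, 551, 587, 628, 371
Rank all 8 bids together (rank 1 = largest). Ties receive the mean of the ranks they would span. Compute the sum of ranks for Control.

Sorted (descending): 628, 587, 569, 551, 444, 371, 371, 304
The 2 values of 371 occupy positions 6–7 → average rank (6+7)/2 = 6.5.
Control values → pooled ranks: 444→5, 371→6.5, 569→3
Rank sum = 5 + 6.5 + 3 = 14.5

14.5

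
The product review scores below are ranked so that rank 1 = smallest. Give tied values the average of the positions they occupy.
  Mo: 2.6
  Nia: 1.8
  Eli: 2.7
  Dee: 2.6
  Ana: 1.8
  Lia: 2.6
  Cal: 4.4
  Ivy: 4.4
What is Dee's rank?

Sorted (ascending): 1.8, 1.8, 2.6, 2.6, 2.6, 2.7, 4.4, 4.4
The 2 values of 1.8 occupy positions 1–2 → average rank (1+2)/2 = 1.5.
The 3 values of 2.6 occupy positions 3–5 → average rank 4.
The 2 values of 4.4 occupy positions 7–8 → average rank (7+8)/2 = 7.5.
Dee has value 2.6 → rank 4.

4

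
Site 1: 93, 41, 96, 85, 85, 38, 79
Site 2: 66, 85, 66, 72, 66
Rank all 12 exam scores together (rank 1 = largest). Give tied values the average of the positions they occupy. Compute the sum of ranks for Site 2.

38

Sorted (descending): 96, 93, 85, 85, 85, 79, 72, 66, 66, 66, 41, 38
The 3 values of 85 occupy positions 3–5 → average rank 4.
The 3 values of 66 occupy positions 8–10 → average rank 9.
Site 2 values → pooled ranks: 66→9, 85→4, 66→9, 72→7, 66→9
Rank sum = 9 + 4 + 9 + 7 + 9 = 38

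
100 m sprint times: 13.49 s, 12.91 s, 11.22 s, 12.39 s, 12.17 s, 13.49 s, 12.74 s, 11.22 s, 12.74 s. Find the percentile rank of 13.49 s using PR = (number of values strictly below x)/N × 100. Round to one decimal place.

N = 9.
Strictly below 13.49: 7. Equal to 13.49: 2.
PR = 7/9 × 100 = 77.8

77.8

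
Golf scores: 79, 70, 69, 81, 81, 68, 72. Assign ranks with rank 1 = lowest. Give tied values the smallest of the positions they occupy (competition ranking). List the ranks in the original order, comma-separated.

5, 3, 2, 6, 6, 1, 4

Sorted (ascending): 68, 69, 70, 72, 79, 81, 81
The 2 values of 81 occupy positions 6–7 → each gets rank 6.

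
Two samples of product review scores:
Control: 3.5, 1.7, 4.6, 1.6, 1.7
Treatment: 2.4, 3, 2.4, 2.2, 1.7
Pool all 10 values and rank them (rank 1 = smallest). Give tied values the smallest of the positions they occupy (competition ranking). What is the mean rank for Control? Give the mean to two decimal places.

4.80

Sorted (ascending): 1.6, 1.7, 1.7, 1.7, 2.2, 2.4, 2.4, 3, 3.5, 4.6
The 3 values of 1.7 occupy positions 2–4 → each gets rank 2.
The 2 values of 2.4 occupy positions 6–7 → each gets rank 6.
Control values → pooled ranks: 3.5→9, 1.7→2, 4.6→10, 1.6→1, 1.7→2
Mean rank = (9 + 2 + 10 + 1 + 2) / 5 = 4.80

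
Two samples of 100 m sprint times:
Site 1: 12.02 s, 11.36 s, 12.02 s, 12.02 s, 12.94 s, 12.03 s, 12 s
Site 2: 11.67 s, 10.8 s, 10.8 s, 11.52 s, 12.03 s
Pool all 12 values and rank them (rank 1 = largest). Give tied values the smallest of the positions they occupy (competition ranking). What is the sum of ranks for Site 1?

Sorted (descending): 12.94, 12.03, 12.03, 12.02, 12.02, 12.02, 12, 11.67, 11.52, 11.36, 10.8, 10.8
The 2 values of 12.03 occupy positions 2–3 → each gets rank 2.
The 3 values of 12.02 occupy positions 4–6 → each gets rank 4.
The 2 values of 10.8 occupy positions 11–12 → each gets rank 11.
Site 1 values → pooled ranks: 12.02→4, 11.36→10, 12.02→4, 12.02→4, 12.94→1, 12.03→2, 12→7
Rank sum = 4 + 10 + 4 + 4 + 1 + 2 + 7 = 32

32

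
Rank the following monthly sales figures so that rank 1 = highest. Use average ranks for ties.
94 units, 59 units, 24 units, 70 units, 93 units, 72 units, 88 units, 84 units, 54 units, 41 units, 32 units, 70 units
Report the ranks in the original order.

1, 8, 12, 6.5, 2, 5, 3, 4, 9, 10, 11, 6.5

Sorted (descending): 94, 93, 88, 84, 72, 70, 70, 59, 54, 41, 32, 24
The 2 values of 70 occupy positions 6–7 → average rank (6+7)/2 = 6.5.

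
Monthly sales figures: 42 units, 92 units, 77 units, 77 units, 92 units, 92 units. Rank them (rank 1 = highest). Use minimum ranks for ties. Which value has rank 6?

42

Sorted (descending): 92, 92, 92, 77, 77, 42
The 3 values of 92 occupy positions 1–3 → each gets rank 1.
The 2 values of 77 occupy positions 4–5 → each gets rank 4.
Rank 6 → value 42.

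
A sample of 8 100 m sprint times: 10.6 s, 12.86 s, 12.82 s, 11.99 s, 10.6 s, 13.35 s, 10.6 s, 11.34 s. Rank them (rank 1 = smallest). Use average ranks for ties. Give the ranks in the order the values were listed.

2, 7, 6, 5, 2, 8, 2, 4

Sorted (ascending): 10.6, 10.6, 10.6, 11.34, 11.99, 12.82, 12.86, 13.35
The 3 values of 10.6 occupy positions 1–3 → average rank 2.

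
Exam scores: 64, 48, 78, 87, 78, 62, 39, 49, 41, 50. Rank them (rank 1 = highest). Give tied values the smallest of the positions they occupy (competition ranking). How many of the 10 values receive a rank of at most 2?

3

Sorted (descending): 87, 78, 78, 64, 62, 50, 49, 48, 41, 39
The 2 values of 78 occupy positions 2–3 → each gets rank 2.
Ranks ≤ 2: {1, 2, 2} → 3 values.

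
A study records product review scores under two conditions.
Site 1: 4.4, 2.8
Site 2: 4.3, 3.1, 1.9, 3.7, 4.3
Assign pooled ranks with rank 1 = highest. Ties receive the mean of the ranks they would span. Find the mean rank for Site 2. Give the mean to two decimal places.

Sorted (descending): 4.4, 4.3, 4.3, 3.7, 3.1, 2.8, 1.9
The 2 values of 4.3 occupy positions 2–3 → average rank (2+3)/2 = 2.5.
Site 2 values → pooled ranks: 4.3→2.5, 3.1→5, 1.9→7, 3.7→4, 4.3→2.5
Mean rank = (2.5 + 5 + 7 + 4 + 2.5) / 5 = 4.20

4.20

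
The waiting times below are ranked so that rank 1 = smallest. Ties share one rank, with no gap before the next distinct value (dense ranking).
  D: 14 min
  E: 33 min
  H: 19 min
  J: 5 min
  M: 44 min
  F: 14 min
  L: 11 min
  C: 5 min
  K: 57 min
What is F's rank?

3

Sorted (ascending): 5, 5, 11, 14, 14, 19, 33, 44, 57
The 2 values of 5 share dense rank 1.
The 2 values of 14 share dense rank 3.
Remaining distinct values take the next consecutive integers.
F has value 14 min → rank 3.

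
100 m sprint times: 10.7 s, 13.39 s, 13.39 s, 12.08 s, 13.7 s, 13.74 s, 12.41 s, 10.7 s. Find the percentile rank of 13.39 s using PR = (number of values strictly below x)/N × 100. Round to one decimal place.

50.0

N = 8.
Strictly below 13.39: 4. Equal to 13.39: 2.
PR = 4/8 × 100 = 50.0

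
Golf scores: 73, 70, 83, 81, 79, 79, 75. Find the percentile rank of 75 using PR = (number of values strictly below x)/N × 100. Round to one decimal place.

28.6

N = 7.
Strictly below 75: 2. Equal to 75: 1.
PR = 2/7 × 100 = 28.6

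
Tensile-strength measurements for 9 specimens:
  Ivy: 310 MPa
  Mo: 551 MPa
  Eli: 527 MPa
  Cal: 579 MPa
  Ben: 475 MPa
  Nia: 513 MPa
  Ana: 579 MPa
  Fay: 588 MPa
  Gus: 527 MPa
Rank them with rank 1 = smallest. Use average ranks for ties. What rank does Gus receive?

Sorted (ascending): 310, 475, 513, 527, 527, 551, 579, 579, 588
The 2 values of 527 occupy positions 4–5 → average rank (4+5)/2 = 4.5.
The 2 values of 579 occupy positions 7–8 → average rank (7+8)/2 = 7.5.
Gus has value 527 MPa → rank 4.5.

4.5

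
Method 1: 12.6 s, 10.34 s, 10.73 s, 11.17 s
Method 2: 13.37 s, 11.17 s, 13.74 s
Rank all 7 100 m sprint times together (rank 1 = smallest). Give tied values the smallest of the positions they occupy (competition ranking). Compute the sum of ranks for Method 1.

11

Sorted (ascending): 10.34, 10.73, 11.17, 11.17, 12.6, 13.37, 13.74
The 2 values of 11.17 occupy positions 3–4 → each gets rank 3.
Method 1 values → pooled ranks: 12.6→5, 10.34→1, 10.73→2, 11.17→3
Rank sum = 5 + 1 + 2 + 3 = 11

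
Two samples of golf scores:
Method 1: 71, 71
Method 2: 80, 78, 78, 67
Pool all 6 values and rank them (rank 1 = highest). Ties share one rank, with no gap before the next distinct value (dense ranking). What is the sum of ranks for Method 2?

Sorted (descending): 80, 78, 78, 71, 71, 67
The 2 values of 78 share dense rank 2.
The 2 values of 71 share dense rank 3.
Remaining distinct values take the next consecutive integers.
Method 2 values → pooled ranks: 80→1, 78→2, 78→2, 67→4
Rank sum = 1 + 2 + 2 + 4 = 9

9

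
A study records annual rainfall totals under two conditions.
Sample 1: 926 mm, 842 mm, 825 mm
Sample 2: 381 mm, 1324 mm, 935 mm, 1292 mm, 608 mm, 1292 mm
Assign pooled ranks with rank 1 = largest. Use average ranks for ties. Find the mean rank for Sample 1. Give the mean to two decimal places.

6.00

Sorted (descending): 1324, 1292, 1292, 935, 926, 842, 825, 608, 381
The 2 values of 1292 occupy positions 2–3 → average rank (2+3)/2 = 2.5.
Sample 1 values → pooled ranks: 926→5, 842→6, 825→7
Mean rank = (5 + 6 + 7) / 3 = 6.00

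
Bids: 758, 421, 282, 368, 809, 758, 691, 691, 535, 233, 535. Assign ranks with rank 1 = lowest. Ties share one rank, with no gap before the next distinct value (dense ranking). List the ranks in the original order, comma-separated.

Sorted (ascending): 233, 282, 368, 421, 535, 535, 691, 691, 758, 758, 809
The 2 values of 535 share dense rank 5.
The 2 values of 691 share dense rank 6.
The 2 values of 758 share dense rank 7.
Remaining distinct values take the next consecutive integers.

7, 4, 2, 3, 8, 7, 6, 6, 5, 1, 5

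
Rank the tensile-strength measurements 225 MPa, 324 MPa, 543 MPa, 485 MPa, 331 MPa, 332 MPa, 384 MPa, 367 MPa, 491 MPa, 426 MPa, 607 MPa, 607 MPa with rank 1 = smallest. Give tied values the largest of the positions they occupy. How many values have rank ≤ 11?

10

Sorted (ascending): 225, 324, 331, 332, 367, 384, 426, 485, 491, 543, 607, 607
The 2 values of 607 occupy positions 11–12 → each gets rank 12.
Ranks ≤ 11: {1, 2, 3, 4, 5, 6, 7, 8, 9, 10} → 10 values.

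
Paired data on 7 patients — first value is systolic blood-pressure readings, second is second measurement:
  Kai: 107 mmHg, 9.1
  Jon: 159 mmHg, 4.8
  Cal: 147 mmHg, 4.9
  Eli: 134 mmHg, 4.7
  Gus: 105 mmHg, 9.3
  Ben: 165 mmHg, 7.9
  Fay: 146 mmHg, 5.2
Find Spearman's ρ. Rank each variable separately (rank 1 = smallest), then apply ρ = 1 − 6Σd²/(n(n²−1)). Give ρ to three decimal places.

-0.429

Ranks of variable 1: 2, 6, 5, 3, 1, 7, 4
Ranks of variable 2: 6, 2, 3, 1, 7, 5, 4
d = r₁ − r₂: -4, 4, 2, 2, -6, 2, 0
d²: 16, 16, 4, 4, 36, 4, 0; Σd² = 80
ρ = 1 − 6·80/(7·48) = 1 − 480/336 = -0.429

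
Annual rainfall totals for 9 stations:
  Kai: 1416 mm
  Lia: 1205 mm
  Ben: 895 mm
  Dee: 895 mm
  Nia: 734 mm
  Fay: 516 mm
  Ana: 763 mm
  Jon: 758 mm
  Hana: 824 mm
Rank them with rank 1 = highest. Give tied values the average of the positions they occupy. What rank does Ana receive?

6

Sorted (descending): 1416, 1205, 895, 895, 824, 763, 758, 734, 516
The 2 values of 895 occupy positions 3–4 → average rank (3+4)/2 = 3.5.
Ana has value 763 mm → rank 6.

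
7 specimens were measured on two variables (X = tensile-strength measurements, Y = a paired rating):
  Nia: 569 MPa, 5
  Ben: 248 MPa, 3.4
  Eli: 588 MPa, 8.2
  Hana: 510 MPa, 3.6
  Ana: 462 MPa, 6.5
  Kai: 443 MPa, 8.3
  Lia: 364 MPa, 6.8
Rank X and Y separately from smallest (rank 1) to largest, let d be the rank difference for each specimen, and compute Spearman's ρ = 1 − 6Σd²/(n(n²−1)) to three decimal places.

0.214

Ranks of variable 1: 6, 1, 7, 5, 4, 3, 2
Ranks of variable 2: 3, 1, 6, 2, 4, 7, 5
d = r₁ − r₂: 3, 0, 1, 3, 0, -4, -3
d²: 9, 0, 1, 9, 0, 16, 9; Σd² = 44
ρ = 1 − 6·44/(7·48) = 1 − 264/336 = 0.214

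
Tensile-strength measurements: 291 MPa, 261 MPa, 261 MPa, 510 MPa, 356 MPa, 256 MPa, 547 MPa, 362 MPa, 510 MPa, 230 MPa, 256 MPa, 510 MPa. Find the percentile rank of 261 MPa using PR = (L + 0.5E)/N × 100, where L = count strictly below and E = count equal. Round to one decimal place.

33.3

N = 12.
Strictly below 261: 3. Equal to 261: 2.
PR = (3 + 0.5·2)/12 × 100 = 33.3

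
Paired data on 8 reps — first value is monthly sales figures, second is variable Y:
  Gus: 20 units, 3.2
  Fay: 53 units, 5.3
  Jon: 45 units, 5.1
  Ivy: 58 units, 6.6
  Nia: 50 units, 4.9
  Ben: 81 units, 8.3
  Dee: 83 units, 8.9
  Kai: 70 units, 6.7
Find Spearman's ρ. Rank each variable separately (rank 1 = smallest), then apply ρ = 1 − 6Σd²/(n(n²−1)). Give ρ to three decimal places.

0.976

Ranks of variable 1: 1, 4, 2, 5, 3, 7, 8, 6
Ranks of variable 2: 1, 4, 3, 5, 2, 7, 8, 6
d = r₁ − r₂: 0, 0, -1, 0, 1, 0, 0, 0
d²: 0, 0, 1, 0, 1, 0, 0, 0; Σd² = 2
ρ = 1 − 6·2/(8·63) = 1 − 12/504 = 0.976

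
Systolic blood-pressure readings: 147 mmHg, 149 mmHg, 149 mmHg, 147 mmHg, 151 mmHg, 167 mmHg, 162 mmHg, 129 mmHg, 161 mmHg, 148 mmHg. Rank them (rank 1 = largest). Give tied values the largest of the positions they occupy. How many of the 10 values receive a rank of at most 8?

7

Sorted (descending): 167, 162, 161, 151, 149, 149, 148, 147, 147, 129
The 2 values of 149 occupy positions 5–6 → each gets rank 6.
The 2 values of 147 occupy positions 8–9 → each gets rank 9.
Ranks ≤ 8: {1, 2, 3, 4, 6, 6, 7} → 7 values.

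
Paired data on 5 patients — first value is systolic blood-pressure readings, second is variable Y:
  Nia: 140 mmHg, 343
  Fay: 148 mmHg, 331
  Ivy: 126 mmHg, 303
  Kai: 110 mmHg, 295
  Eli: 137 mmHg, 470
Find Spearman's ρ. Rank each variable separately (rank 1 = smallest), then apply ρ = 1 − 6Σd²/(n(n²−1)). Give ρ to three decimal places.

0.600

Ranks of variable 1: 4, 5, 2, 1, 3
Ranks of variable 2: 4, 3, 2, 1, 5
d = r₁ − r₂: 0, 2, 0, 0, -2
d²: 0, 4, 0, 0, 4; Σd² = 8
ρ = 1 − 6·8/(5·24) = 1 − 48/120 = 0.600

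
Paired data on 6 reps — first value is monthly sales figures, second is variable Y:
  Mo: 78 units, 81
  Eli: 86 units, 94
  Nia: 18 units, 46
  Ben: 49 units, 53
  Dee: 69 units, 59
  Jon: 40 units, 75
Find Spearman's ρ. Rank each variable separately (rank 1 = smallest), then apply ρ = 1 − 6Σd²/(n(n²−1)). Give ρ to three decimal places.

Ranks of variable 1: 5, 6, 1, 3, 4, 2
Ranks of variable 2: 5, 6, 1, 2, 3, 4
d = r₁ − r₂: 0, 0, 0, 1, 1, -2
d²: 0, 0, 0, 1, 1, 4; Σd² = 6
ρ = 1 − 6·6/(6·35) = 1 − 36/210 = 0.829

0.829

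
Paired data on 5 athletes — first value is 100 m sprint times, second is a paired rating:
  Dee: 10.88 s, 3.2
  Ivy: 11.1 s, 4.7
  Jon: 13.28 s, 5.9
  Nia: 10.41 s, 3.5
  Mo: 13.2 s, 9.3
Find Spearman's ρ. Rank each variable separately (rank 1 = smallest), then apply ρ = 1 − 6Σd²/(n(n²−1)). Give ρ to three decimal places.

Ranks of variable 1: 2, 3, 5, 1, 4
Ranks of variable 2: 1, 3, 4, 2, 5
d = r₁ − r₂: 1, 0, 1, -1, -1
d²: 1, 0, 1, 1, 1; Σd² = 4
ρ = 1 − 6·4/(5·24) = 1 − 24/120 = 0.800

0.800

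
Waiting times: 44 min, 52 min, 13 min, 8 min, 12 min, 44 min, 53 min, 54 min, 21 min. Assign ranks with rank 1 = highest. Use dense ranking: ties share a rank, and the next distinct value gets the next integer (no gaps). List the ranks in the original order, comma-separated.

Sorted (descending): 54, 53, 52, 44, 44, 21, 13, 12, 8
The 2 values of 44 share dense rank 4.
Remaining distinct values take the next consecutive integers.

4, 3, 6, 8, 7, 4, 2, 1, 5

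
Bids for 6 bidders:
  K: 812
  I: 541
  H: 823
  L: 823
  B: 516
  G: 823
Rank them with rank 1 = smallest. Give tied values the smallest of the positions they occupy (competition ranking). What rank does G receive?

4

Sorted (ascending): 516, 541, 812, 823, 823, 823
The 3 values of 823 occupy positions 4–6 → each gets rank 4.
G has value 823 → rank 4.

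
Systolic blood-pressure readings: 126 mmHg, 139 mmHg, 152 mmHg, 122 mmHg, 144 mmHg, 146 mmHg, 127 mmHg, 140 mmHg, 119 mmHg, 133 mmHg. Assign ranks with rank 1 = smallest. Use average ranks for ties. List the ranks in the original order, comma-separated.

Sorted (ascending): 119, 122, 126, 127, 133, 139, 140, 144, 146, 152
No ties — each value takes its position as its rank.

3, 6, 10, 2, 8, 9, 4, 7, 1, 5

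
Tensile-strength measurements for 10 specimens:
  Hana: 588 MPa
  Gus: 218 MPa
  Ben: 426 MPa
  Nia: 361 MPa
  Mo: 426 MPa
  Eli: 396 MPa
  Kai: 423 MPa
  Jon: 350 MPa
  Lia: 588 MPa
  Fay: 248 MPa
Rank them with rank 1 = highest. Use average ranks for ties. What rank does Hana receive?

1.5

Sorted (descending): 588, 588, 426, 426, 423, 396, 361, 350, 248, 218
The 2 values of 588 occupy positions 1–2 → average rank (1+2)/2 = 1.5.
The 2 values of 426 occupy positions 3–4 → average rank (3+4)/2 = 3.5.
Hana has value 588 MPa → rank 1.5.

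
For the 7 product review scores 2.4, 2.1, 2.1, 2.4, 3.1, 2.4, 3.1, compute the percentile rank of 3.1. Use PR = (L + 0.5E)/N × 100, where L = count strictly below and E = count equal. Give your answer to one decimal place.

N = 7.
Strictly below 3.1: 5. Equal to 3.1: 2.
PR = (5 + 0.5·2)/7 × 100 = 85.7

85.7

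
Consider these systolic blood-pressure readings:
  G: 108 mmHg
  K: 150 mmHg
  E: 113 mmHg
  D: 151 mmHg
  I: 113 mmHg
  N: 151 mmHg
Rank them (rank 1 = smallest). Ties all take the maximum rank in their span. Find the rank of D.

6

Sorted (ascending): 108, 113, 113, 150, 151, 151
The 2 values of 113 occupy positions 2–3 → each gets rank 3.
The 2 values of 151 occupy positions 5–6 → each gets rank 6.
D has value 151 mmHg → rank 6.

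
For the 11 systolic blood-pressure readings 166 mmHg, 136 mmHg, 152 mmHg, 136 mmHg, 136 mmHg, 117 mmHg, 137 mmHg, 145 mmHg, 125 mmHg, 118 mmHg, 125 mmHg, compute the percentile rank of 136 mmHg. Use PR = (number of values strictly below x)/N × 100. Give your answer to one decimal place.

36.4

N = 11.
Strictly below 136: 4. Equal to 136: 3.
PR = 4/11 × 100 = 36.4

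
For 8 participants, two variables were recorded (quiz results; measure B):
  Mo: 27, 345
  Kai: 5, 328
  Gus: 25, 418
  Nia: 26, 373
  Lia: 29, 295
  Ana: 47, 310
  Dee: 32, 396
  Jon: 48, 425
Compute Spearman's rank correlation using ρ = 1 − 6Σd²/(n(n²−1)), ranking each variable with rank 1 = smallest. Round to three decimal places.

0.119

Ranks of variable 1: 4, 1, 2, 3, 5, 7, 6, 8
Ranks of variable 2: 4, 3, 7, 5, 1, 2, 6, 8
d = r₁ − r₂: 0, -2, -5, -2, 4, 5, 0, 0
d²: 0, 4, 25, 4, 16, 25, 0, 0; Σd² = 74
ρ = 1 − 6·74/(8·63) = 1 − 444/504 = 0.119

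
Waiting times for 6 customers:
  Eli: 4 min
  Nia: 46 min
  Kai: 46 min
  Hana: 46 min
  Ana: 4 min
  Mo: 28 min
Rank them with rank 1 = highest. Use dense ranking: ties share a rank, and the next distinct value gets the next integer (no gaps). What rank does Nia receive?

1

Sorted (descending): 46, 46, 46, 28, 4, 4
The 3 values of 46 share dense rank 1.
The 2 values of 4 share dense rank 3.
Remaining distinct values take the next consecutive integers.
Nia has value 46 min → rank 1.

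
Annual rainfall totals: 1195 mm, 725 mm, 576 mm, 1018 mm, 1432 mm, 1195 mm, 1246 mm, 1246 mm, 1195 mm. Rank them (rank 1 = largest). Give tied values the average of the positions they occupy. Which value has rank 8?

Sorted (descending): 1432, 1246, 1246, 1195, 1195, 1195, 1018, 725, 576
The 2 values of 1246 occupy positions 2–3 → average rank (2+3)/2 = 2.5.
The 3 values of 1195 occupy positions 4–6 → average rank 5.
Rank 8 → value 725.

725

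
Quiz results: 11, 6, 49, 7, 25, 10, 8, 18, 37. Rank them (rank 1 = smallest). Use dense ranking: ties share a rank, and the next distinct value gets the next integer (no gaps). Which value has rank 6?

18

Sorted (ascending): 6, 7, 8, 10, 11, 18, 25, 37, 49
No ties — each value takes its position as its rank.
Rank 6 → value 18.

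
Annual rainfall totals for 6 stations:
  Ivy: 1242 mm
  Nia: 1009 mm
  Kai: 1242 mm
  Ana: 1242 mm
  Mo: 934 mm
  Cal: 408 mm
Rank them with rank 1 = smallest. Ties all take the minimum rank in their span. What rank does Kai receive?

Sorted (ascending): 408, 934, 1009, 1242, 1242, 1242
The 3 values of 1242 occupy positions 4–6 → each gets rank 4.
Kai has value 1242 mm → rank 4.

4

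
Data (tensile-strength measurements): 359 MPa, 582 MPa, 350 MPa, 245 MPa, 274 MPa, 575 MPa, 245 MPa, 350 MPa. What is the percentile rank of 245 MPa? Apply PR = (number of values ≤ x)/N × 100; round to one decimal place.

25.0

N = 8.
Strictly below 245: 0. Equal to 245: 2.
PR = 2/8 × 100 = 25.0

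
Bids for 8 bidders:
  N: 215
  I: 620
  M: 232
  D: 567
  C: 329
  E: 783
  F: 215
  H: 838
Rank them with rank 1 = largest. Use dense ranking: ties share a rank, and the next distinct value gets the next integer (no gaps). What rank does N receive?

Sorted (descending): 838, 783, 620, 567, 329, 232, 215, 215
The 2 values of 215 share dense rank 7.
Remaining distinct values take the next consecutive integers.
N has value 215 → rank 7.

7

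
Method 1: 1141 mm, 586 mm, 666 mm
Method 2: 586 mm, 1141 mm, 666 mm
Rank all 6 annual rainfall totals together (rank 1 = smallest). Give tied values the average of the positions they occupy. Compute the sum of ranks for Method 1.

10.5

Sorted (ascending): 586, 586, 666, 666, 1141, 1141
The 2 values of 586 occupy positions 1–2 → average rank (1+2)/2 = 1.5.
The 2 values of 666 occupy positions 3–4 → average rank (3+4)/2 = 3.5.
The 2 values of 1141 occupy positions 5–6 → average rank (5+6)/2 = 5.5.
Method 1 values → pooled ranks: 1141→5.5, 586→1.5, 666→3.5
Rank sum = 5.5 + 1.5 + 3.5 = 10.5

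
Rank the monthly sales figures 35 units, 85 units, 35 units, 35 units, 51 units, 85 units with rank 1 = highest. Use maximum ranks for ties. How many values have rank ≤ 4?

3

Sorted (descending): 85, 85, 51, 35, 35, 35
The 2 values of 85 occupy positions 1–2 → each gets rank 2.
The 3 values of 35 occupy positions 4–6 → each gets rank 6.
Ranks ≤ 4: {2, 2, 3} → 3 values.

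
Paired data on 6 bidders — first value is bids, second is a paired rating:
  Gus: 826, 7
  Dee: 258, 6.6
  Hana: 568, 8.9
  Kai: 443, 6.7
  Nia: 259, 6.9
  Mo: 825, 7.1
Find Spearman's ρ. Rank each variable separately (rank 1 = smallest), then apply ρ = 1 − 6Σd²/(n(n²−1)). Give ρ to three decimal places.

0.714

Ranks of variable 1: 6, 1, 4, 3, 2, 5
Ranks of variable 2: 4, 1, 6, 2, 3, 5
d = r₁ − r₂: 2, 0, -2, 1, -1, 0
d²: 4, 0, 4, 1, 1, 0; Σd² = 10
ρ = 1 − 6·10/(6·35) = 1 − 60/210 = 0.714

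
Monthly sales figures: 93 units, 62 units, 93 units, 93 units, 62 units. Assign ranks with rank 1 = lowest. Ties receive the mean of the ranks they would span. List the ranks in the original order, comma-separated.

Sorted (ascending): 62, 62, 93, 93, 93
The 2 values of 62 occupy positions 1–2 → average rank (1+2)/2 = 1.5.
The 3 values of 93 occupy positions 3–5 → average rank 4.

4, 1.5, 4, 4, 1.5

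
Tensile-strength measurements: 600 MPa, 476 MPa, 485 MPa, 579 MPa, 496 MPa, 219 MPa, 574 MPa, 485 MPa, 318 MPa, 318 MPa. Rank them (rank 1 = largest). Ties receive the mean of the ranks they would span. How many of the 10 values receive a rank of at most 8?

7

Sorted (descending): 600, 579, 574, 496, 485, 485, 476, 318, 318, 219
The 2 values of 485 occupy positions 5–6 → average rank (5+6)/2 = 5.5.
The 2 values of 318 occupy positions 8–9 → average rank (8+9)/2 = 8.5.
Ranks ≤ 8: {1, 2, 3, 4, 5.5, 5.5, 7} → 7 values.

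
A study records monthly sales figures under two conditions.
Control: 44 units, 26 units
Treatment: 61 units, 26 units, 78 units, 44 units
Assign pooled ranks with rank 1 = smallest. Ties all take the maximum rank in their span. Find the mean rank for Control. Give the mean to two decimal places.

Sorted (ascending): 26, 26, 44, 44, 61, 78
The 2 values of 26 occupy positions 1–2 → each gets rank 2.
The 2 values of 44 occupy positions 3–4 → each gets rank 4.
Control values → pooled ranks: 44→4, 26→2
Mean rank = (4 + 2) / 2 = 3.00

3.00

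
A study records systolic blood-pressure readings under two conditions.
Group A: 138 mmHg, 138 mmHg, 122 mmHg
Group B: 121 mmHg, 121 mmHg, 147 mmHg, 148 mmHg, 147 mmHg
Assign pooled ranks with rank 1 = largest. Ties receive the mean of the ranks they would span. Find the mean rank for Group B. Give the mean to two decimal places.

Sorted (descending): 148, 147, 147, 138, 138, 122, 121, 121
The 2 values of 147 occupy positions 2–3 → average rank (2+3)/2 = 2.5.
The 2 values of 138 occupy positions 4–5 → average rank (4+5)/2 = 4.5.
The 2 values of 121 occupy positions 7–8 → average rank (7+8)/2 = 7.5.
Group B values → pooled ranks: 121→7.5, 121→7.5, 147→2.5, 148→1, 147→2.5
Mean rank = (7.5 + 7.5 + 2.5 + 1 + 2.5) / 5 = 4.20

4.20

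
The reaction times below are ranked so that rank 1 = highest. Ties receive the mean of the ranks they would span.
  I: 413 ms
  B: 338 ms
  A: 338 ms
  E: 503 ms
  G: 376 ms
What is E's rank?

Sorted (descending): 503, 413, 376, 338, 338
The 2 values of 338 occupy positions 4–5 → average rank (4+5)/2 = 4.5.
E has value 503 ms → rank 1.

1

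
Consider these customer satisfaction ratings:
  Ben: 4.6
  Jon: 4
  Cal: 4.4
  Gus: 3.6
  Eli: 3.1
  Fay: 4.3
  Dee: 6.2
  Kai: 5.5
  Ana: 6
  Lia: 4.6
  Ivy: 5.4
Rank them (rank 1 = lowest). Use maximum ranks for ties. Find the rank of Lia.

Sorted (ascending): 3.1, 3.6, 4, 4.3, 4.4, 4.6, 4.6, 5.4, 5.5, 6, 6.2
The 2 values of 4.6 occupy positions 6–7 → each gets rank 7.
Lia has value 4.6 → rank 7.

7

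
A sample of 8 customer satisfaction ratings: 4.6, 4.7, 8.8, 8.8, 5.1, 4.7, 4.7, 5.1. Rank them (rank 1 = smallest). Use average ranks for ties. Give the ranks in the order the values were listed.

1, 3, 7.5, 7.5, 5.5, 3, 3, 5.5

Sorted (ascending): 4.6, 4.7, 4.7, 4.7, 5.1, 5.1, 8.8, 8.8
The 3 values of 4.7 occupy positions 2–4 → average rank 3.
The 2 values of 5.1 occupy positions 5–6 → average rank (5+6)/2 = 5.5.
The 2 values of 8.8 occupy positions 7–8 → average rank (7+8)/2 = 7.5.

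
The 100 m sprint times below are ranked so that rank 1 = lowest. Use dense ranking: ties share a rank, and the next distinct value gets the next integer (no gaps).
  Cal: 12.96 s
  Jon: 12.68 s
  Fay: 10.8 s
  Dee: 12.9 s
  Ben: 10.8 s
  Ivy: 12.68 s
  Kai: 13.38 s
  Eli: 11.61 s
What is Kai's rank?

6

Sorted (ascending): 10.8, 10.8, 11.61, 12.68, 12.68, 12.9, 12.96, 13.38
The 2 values of 10.8 share dense rank 1.
The 2 values of 12.68 share dense rank 3.
Remaining distinct values take the next consecutive integers.
Kai has value 13.38 s → rank 6.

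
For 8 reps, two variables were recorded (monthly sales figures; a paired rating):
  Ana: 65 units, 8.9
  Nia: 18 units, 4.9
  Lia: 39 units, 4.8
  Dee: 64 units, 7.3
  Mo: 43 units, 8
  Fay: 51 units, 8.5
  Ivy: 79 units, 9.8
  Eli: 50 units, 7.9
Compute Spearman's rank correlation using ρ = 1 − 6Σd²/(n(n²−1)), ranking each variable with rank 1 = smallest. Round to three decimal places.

0.810

Ranks of variable 1: 7, 1, 2, 6, 3, 5, 8, 4
Ranks of variable 2: 7, 2, 1, 3, 5, 6, 8, 4
d = r₁ − r₂: 0, -1, 1, 3, -2, -1, 0, 0
d²: 0, 1, 1, 9, 4, 1, 0, 0; Σd² = 16
ρ = 1 − 6·16/(8·63) = 1 − 96/504 = 0.810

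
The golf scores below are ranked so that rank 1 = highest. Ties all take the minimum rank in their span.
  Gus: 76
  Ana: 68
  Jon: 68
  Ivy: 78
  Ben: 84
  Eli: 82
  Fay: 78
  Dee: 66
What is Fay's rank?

3

Sorted (descending): 84, 82, 78, 78, 76, 68, 68, 66
The 2 values of 78 occupy positions 3–4 → each gets rank 3.
The 2 values of 68 occupy positions 6–7 → each gets rank 6.
Fay has value 78 → rank 3.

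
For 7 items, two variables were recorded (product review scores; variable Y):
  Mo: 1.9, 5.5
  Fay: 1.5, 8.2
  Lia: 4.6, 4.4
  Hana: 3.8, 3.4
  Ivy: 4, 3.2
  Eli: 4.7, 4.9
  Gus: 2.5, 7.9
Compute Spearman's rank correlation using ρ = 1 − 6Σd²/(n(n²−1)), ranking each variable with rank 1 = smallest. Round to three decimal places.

Ranks of variable 1: 2, 1, 6, 4, 5, 7, 3
Ranks of variable 2: 5, 7, 3, 2, 1, 4, 6
d = r₁ − r₂: -3, -6, 3, 2, 4, 3, -3
d²: 9, 36, 9, 4, 16, 9, 9; Σd² = 92
ρ = 1 − 6·92/(7·48) = 1 − 552/336 = -0.643

-0.643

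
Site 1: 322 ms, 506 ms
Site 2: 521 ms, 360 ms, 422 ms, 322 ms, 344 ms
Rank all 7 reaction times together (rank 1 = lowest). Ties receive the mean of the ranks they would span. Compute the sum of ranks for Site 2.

Sorted (ascending): 322, 322, 344, 360, 422, 506, 521
The 2 values of 322 occupy positions 1–2 → average rank (1+2)/2 = 1.5.
Site 2 values → pooled ranks: 521→7, 360→4, 422→5, 322→1.5, 344→3
Rank sum = 7 + 4 + 5 + 1.5 + 3 = 20.5

20.5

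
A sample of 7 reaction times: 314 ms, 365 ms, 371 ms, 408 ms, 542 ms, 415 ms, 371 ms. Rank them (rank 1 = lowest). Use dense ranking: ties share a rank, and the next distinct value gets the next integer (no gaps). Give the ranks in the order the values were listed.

Sorted (ascending): 314, 365, 371, 371, 408, 415, 542
The 2 values of 371 share dense rank 3.
Remaining distinct values take the next consecutive integers.

1, 2, 3, 4, 6, 5, 3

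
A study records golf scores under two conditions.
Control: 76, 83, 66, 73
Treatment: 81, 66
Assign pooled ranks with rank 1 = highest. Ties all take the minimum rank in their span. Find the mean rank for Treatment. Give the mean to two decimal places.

Sorted (descending): 83, 81, 76, 73, 66, 66
The 2 values of 66 occupy positions 5–6 → each gets rank 5.
Treatment values → pooled ranks: 81→2, 66→5
Mean rank = (2 + 5) / 2 = 3.50

3.50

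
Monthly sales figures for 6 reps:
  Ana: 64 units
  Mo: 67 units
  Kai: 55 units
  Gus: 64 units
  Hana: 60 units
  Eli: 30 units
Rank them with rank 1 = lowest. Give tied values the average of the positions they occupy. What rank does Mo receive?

6

Sorted (ascending): 30, 55, 60, 64, 64, 67
The 2 values of 64 occupy positions 4–5 → average rank (4+5)/2 = 4.5.
Mo has value 67 units → rank 6.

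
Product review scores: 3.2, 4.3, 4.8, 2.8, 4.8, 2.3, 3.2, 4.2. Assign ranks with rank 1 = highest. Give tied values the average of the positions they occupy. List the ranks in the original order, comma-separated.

Sorted (descending): 4.8, 4.8, 4.3, 4.2, 3.2, 3.2, 2.8, 2.3
The 2 values of 4.8 occupy positions 1–2 → average rank (1+2)/2 = 1.5.
The 2 values of 3.2 occupy positions 5–6 → average rank (5+6)/2 = 5.5.

5.5, 3, 1.5, 7, 1.5, 8, 5.5, 4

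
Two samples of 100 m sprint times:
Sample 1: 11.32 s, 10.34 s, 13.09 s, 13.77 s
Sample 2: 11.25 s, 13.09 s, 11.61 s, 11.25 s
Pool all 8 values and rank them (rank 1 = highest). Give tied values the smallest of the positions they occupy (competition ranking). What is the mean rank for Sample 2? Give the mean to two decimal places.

Sorted (descending): 13.77, 13.09, 13.09, 11.61, 11.32, 11.25, 11.25, 10.34
The 2 values of 13.09 occupy positions 2–3 → each gets rank 2.
The 2 values of 11.25 occupy positions 6–7 → each gets rank 6.
Sample 2 values → pooled ranks: 11.25→6, 13.09→2, 11.61→4, 11.25→6
Mean rank = (6 + 2 + 4 + 6) / 4 = 4.50

4.50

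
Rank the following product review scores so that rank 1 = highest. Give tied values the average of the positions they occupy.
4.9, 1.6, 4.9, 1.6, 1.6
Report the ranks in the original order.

1.5, 4, 1.5, 4, 4

Sorted (descending): 4.9, 4.9, 1.6, 1.6, 1.6
The 2 values of 4.9 occupy positions 1–2 → average rank (1+2)/2 = 1.5.
The 3 values of 1.6 occupy positions 3–5 → average rank 4.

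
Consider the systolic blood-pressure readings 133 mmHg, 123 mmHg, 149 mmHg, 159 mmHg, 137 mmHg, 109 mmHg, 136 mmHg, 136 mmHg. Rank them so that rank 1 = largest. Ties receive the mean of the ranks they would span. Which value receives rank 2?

Sorted (descending): 159, 149, 137, 136, 136, 133, 123, 109
The 2 values of 136 occupy positions 4–5 → average rank (4+5)/2 = 4.5.
Rank 2 → value 149.

149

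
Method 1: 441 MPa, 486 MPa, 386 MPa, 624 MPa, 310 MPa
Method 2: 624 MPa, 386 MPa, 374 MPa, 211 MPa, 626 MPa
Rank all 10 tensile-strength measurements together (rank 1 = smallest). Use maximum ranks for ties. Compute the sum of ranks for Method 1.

Sorted (ascending): 211, 310, 374, 386, 386, 441, 486, 624, 624, 626
The 2 values of 386 occupy positions 4–5 → each gets rank 5.
The 2 values of 624 occupy positions 8–9 → each gets rank 9.
Method 1 values → pooled ranks: 441→6, 486→7, 386→5, 624→9, 310→2
Rank sum = 6 + 7 + 5 + 9 + 2 = 29

29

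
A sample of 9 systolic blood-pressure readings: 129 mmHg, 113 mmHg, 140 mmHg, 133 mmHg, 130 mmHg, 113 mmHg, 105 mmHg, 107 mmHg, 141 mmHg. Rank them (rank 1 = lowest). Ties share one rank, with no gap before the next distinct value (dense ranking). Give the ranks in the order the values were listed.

Sorted (ascending): 105, 107, 113, 113, 129, 130, 133, 140, 141
The 2 values of 113 share dense rank 3.
Remaining distinct values take the next consecutive integers.

4, 3, 7, 6, 5, 3, 1, 2, 8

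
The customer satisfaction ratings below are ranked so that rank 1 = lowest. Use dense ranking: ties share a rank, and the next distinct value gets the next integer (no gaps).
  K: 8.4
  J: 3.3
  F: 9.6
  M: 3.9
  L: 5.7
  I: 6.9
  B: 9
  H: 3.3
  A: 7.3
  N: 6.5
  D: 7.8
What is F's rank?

Sorted (ascending): 3.3, 3.3, 3.9, 5.7, 6.5, 6.9, 7.3, 7.8, 8.4, 9, 9.6
The 2 values of 3.3 share dense rank 1.
Remaining distinct values take the next consecutive integers.
F has value 9.6 → rank 10.

10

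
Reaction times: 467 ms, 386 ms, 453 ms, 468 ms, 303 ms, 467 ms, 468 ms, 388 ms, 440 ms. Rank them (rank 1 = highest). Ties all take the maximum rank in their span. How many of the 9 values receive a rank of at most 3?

2

Sorted (descending): 468, 468, 467, 467, 453, 440, 388, 386, 303
The 2 values of 468 occupy positions 1–2 → each gets rank 2.
The 2 values of 467 occupy positions 3–4 → each gets rank 4.
Ranks ≤ 3: {2, 2} → 2 values.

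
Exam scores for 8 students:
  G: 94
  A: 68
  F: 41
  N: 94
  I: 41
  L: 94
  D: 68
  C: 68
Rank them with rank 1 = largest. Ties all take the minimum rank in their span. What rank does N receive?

1

Sorted (descending): 94, 94, 94, 68, 68, 68, 41, 41
The 3 values of 94 occupy positions 1–3 → each gets rank 1.
The 3 values of 68 occupy positions 4–6 → each gets rank 4.
The 2 values of 41 occupy positions 7–8 → each gets rank 7.
N has value 94 → rank 1.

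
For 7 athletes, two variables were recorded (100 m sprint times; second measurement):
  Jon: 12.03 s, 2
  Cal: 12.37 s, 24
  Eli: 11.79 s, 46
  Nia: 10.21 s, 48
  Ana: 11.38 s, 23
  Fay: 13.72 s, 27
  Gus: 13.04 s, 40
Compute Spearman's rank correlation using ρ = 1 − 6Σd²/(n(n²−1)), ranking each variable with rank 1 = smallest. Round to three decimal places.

Ranks of variable 1: 4, 5, 3, 1, 2, 7, 6
Ranks of variable 2: 1, 3, 6, 7, 2, 4, 5
d = r₁ − r₂: 3, 2, -3, -6, 0, 3, 1
d²: 9, 4, 9, 36, 0, 9, 1; Σd² = 68
ρ = 1 − 6·68/(7·48) = 1 − 408/336 = -0.214

-0.214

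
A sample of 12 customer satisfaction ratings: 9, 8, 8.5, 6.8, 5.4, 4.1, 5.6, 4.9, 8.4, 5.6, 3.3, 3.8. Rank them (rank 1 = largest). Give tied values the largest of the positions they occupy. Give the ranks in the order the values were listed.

Sorted (descending): 9, 8.5, 8.4, 8, 6.8, 5.6, 5.6, 5.4, 4.9, 4.1, 3.8, 3.3
The 2 values of 5.6 occupy positions 6–7 → each gets rank 7.

1, 4, 2, 5, 8, 10, 7, 9, 3, 7, 12, 11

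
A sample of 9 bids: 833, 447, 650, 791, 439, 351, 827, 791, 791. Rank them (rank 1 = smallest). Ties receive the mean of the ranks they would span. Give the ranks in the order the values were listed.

Sorted (ascending): 351, 439, 447, 650, 791, 791, 791, 827, 833
The 3 values of 791 occupy positions 5–7 → average rank 6.

9, 3, 4, 6, 2, 1, 8, 6, 6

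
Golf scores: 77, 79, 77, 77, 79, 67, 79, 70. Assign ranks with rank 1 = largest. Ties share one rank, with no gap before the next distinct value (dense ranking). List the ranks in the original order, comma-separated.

2, 1, 2, 2, 1, 4, 1, 3

Sorted (descending): 79, 79, 79, 77, 77, 77, 70, 67
The 3 values of 79 share dense rank 1.
The 3 values of 77 share dense rank 2.
Remaining distinct values take the next consecutive integers.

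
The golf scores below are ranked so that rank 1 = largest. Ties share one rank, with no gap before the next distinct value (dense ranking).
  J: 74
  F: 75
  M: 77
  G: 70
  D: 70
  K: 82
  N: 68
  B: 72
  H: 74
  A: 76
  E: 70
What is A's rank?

Sorted (descending): 82, 77, 76, 75, 74, 74, 72, 70, 70, 70, 68
The 2 values of 74 share dense rank 5.
The 3 values of 70 share dense rank 7.
Remaining distinct values take the next consecutive integers.
A has value 76 → rank 3.

3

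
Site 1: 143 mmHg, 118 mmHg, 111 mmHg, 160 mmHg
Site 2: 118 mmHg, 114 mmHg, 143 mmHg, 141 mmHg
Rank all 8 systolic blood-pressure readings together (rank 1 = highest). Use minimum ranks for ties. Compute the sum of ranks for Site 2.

Sorted (descending): 160, 143, 143, 141, 118, 118, 114, 111
The 2 values of 143 occupy positions 2–3 → each gets rank 2.
The 2 values of 118 occupy positions 5–6 → each gets rank 5.
Site 2 values → pooled ranks: 118→5, 114→7, 143→2, 141→4
Rank sum = 5 + 7 + 2 + 4 = 18

18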